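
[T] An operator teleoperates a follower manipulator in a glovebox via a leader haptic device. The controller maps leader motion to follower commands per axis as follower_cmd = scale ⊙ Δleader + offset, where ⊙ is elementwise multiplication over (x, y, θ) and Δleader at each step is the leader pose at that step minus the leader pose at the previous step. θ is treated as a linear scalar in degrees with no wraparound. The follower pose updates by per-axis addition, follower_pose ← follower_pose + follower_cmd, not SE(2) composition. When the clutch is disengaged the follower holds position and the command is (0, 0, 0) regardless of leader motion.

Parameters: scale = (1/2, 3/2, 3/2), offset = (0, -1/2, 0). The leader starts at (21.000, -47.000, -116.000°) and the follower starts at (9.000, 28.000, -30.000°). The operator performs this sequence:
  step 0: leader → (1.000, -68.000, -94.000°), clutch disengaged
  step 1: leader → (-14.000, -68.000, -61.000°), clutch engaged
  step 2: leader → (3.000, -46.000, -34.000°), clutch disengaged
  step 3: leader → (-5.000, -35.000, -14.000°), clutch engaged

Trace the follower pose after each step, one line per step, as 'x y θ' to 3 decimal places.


step 0: Δleader=(-20.000, -21.000, 22.000°), disengaged; cmd=(0,0,0) → follower holds at (9.000, 28.000, -30.000°)
step 1: Δleader=(-15.000, 0.000, 33.000°), engaged; cmd=(-7.500, -0.500, 49.500°) → follower=(1.500, 27.500, 19.500°)
step 2: Δleader=(17.000, 22.000, 27.000°), disengaged; cmd=(0,0,0) → follower holds at (1.500, 27.500, 19.500°)
step 3: Δleader=(-8.000, 11.000, 20.000°), engaged; cmd=(-4.000, 16.000, 30.000°) → follower=(-2.500, 43.500, 49.500°)

9.000 28.000 -30.000
1.500 27.500 19.500
1.500 27.500 19.500
-2.500 43.500 49.500


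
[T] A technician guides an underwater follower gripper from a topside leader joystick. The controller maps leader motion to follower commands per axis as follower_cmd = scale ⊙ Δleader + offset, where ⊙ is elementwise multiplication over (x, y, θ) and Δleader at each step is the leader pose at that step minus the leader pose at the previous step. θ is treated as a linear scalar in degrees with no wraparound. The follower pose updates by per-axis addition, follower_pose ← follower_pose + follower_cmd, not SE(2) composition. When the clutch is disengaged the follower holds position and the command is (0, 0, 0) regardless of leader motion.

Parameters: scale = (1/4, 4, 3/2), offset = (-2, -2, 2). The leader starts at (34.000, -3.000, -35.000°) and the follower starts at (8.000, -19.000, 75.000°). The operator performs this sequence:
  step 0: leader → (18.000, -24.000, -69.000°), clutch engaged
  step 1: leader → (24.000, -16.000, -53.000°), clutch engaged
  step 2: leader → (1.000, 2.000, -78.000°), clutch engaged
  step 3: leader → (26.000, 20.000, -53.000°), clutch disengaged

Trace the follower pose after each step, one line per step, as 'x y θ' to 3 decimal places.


step 0: Δleader=(-16.000, -21.000, -34.000°), engaged; cmd=(-6.000, -86.000, -49.000°) → follower=(2.000, -105.000, 26.000°)
step 1: Δleader=(6.000, 8.000, 16.000°), engaged; cmd=(-0.500, 30.000, 26.000°) → follower=(1.500, -75.000, 52.000°)
step 2: Δleader=(-23.000, 18.000, -25.000°), engaged; cmd=(-7.750, 70.000, -35.500°) → follower=(-6.250, -5.000, 16.500°)
step 3: Δleader=(25.000, 18.000, 25.000°), disengaged; cmd=(0,0,0) → follower holds at (-6.250, -5.000, 16.500°)

2.000 -105.000 26.000
1.500 -75.000 52.000
-6.250 -5.000 16.500
-6.250 -5.000 16.500


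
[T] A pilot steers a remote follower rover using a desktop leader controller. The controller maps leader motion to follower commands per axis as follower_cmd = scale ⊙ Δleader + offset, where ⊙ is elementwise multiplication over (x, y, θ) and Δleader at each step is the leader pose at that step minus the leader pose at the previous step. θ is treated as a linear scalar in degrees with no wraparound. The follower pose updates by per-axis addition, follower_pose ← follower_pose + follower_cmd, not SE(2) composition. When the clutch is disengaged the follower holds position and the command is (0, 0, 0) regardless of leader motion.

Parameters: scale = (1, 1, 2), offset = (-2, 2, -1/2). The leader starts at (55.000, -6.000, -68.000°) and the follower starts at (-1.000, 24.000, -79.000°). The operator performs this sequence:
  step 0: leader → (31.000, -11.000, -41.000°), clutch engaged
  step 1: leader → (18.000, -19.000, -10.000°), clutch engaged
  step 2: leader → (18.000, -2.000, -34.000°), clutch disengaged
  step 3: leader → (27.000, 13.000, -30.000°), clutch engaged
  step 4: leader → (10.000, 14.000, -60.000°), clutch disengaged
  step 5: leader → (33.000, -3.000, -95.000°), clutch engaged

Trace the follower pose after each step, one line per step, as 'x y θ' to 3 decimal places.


step 0: Δleader=(-24.000, -5.000, 27.000°), engaged; cmd=(-26.000, -3.000, 53.500°) → follower=(-27.000, 21.000, -25.500°)
step 1: Δleader=(-13.000, -8.000, 31.000°), engaged; cmd=(-15.000, -6.000, 61.500°) → follower=(-42.000, 15.000, 36.000°)
step 2: Δleader=(0.000, 17.000, -24.000°), disengaged; cmd=(0,0,0) → follower holds at (-42.000, 15.000, 36.000°)
step 3: Δleader=(9.000, 15.000, 4.000°), engaged; cmd=(7.000, 17.000, 7.500°) → follower=(-35.000, 32.000, 43.500°)
step 4: Δleader=(-17.000, 1.000, -30.000°), disengaged; cmd=(0,0,0) → follower holds at (-35.000, 32.000, 43.500°)
step 5: Δleader=(23.000, -17.000, -35.000°), engaged; cmd=(21.000, -15.000, -70.500°) → follower=(-14.000, 17.000, -27.000°)

-27.000 21.000 -25.500
-42.000 15.000 36.000
-42.000 15.000 36.000
-35.000 32.000 43.500
-35.000 32.000 43.500
-14.000 17.000 -27.000


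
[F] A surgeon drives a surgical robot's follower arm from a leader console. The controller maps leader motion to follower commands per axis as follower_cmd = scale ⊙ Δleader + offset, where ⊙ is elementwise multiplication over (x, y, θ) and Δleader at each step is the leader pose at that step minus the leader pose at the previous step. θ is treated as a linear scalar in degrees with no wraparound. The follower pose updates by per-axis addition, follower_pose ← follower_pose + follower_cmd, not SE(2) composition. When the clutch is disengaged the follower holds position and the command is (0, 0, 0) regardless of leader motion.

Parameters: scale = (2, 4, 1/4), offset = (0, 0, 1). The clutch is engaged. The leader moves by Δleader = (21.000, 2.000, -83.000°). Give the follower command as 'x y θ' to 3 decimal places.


42.000 8.000 -19.750

axis x: 2·21.000 + 0 = 42.000
axis y: 4·2.000 + 0 = 8.000
axis θ: 1/4·-83.000 + 1 = -19.750


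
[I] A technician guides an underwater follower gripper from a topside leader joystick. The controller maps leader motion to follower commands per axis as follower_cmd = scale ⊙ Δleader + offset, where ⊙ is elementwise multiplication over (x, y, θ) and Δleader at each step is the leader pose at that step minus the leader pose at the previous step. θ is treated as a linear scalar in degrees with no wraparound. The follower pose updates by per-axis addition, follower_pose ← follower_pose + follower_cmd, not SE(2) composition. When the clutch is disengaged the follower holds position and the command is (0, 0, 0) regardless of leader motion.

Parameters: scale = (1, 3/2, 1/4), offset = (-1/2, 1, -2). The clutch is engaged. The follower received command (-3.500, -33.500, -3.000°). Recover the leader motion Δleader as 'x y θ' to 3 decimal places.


-3.000 -23.000 -4.000

axis x: (-3.500 − -1/2) / (1) = -3.000
axis y: (-33.500 − 1) / (3/2) = -23.000
axis θ: (-3.000 − -2) / (1/4) = -4.000


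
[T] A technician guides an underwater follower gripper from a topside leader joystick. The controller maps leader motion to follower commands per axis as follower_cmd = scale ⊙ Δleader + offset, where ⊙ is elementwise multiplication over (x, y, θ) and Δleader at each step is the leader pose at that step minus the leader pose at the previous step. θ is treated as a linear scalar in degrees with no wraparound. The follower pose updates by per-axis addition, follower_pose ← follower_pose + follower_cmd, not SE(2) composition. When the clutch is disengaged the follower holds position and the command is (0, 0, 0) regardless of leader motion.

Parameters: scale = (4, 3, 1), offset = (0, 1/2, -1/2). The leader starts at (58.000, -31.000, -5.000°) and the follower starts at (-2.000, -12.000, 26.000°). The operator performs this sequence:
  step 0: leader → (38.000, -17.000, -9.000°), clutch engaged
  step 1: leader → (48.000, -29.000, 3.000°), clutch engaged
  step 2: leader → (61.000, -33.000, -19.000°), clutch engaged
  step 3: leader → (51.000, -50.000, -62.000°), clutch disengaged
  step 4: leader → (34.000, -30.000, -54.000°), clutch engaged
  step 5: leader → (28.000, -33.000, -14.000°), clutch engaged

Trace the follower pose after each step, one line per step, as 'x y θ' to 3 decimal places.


-82.000 30.500 21.500
-42.000 -5.000 33.000
10.000 -16.500 10.500
10.000 -16.500 10.500
-58.000 44.000 18.000
-82.000 35.500 57.500

step 0: Δleader=(-20.000, 14.000, -4.000°), engaged; cmd=(-80.000, 42.500, -4.500°) → follower=(-82.000, 30.500, 21.500°)
step 1: Δleader=(10.000, -12.000, 12.000°), engaged; cmd=(40.000, -35.500, 11.500°) → follower=(-42.000, -5.000, 33.000°)
step 2: Δleader=(13.000, -4.000, -22.000°), engaged; cmd=(52.000, -11.500, -22.500°) → follower=(10.000, -16.500, 10.500°)
step 3: Δleader=(-10.000, -17.000, -43.000°), disengaged; cmd=(0,0,0) → follower holds at (10.000, -16.500, 10.500°)
step 4: Δleader=(-17.000, 20.000, 8.000°), engaged; cmd=(-68.000, 60.500, 7.500°) → follower=(-58.000, 44.000, 18.000°)
step 5: Δleader=(-6.000, -3.000, 40.000°), engaged; cmd=(-24.000, -8.500, 39.500°) → follower=(-82.000, 35.500, 57.500°)


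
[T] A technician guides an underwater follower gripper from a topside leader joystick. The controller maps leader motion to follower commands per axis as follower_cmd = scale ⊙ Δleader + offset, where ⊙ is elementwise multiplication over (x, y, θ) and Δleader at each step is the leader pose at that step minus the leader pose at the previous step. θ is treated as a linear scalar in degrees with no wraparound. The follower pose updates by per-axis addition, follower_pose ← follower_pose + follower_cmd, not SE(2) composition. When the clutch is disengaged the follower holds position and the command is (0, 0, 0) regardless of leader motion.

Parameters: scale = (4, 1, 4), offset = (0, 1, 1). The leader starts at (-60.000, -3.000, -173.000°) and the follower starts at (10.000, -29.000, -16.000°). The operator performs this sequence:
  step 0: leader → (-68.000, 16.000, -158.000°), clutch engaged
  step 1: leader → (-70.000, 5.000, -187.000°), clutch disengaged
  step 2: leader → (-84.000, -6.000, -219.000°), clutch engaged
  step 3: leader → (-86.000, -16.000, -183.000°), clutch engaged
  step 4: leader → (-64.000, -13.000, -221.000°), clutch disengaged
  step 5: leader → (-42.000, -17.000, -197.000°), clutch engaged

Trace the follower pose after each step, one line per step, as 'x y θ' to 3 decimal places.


step 0: Δleader=(-8.000, 19.000, 15.000°), engaged; cmd=(-32.000, 20.000, 61.000°) → follower=(-22.000, -9.000, 45.000°)
step 1: Δleader=(-2.000, -11.000, -29.000°), disengaged; cmd=(0,0,0) → follower holds at (-22.000, -9.000, 45.000°)
step 2: Δleader=(-14.000, -11.000, -32.000°), engaged; cmd=(-56.000, -10.000, -127.000°) → follower=(-78.000, -19.000, -82.000°)
step 3: Δleader=(-2.000, -10.000, 36.000°), engaged; cmd=(-8.000, -9.000, 145.000°) → follower=(-86.000, -28.000, 63.000°)
step 4: Δleader=(22.000, 3.000, -38.000°), disengaged; cmd=(0,0,0) → follower holds at (-86.000, -28.000, 63.000°)
step 5: Δleader=(22.000, -4.000, 24.000°), engaged; cmd=(88.000, -3.000, 97.000°) → follower=(2.000, -31.000, 160.000°)

-22.000 -9.000 45.000
-22.000 -9.000 45.000
-78.000 -19.000 -82.000
-86.000 -28.000 63.000
-86.000 -28.000 63.000
2.000 -31.000 160.000


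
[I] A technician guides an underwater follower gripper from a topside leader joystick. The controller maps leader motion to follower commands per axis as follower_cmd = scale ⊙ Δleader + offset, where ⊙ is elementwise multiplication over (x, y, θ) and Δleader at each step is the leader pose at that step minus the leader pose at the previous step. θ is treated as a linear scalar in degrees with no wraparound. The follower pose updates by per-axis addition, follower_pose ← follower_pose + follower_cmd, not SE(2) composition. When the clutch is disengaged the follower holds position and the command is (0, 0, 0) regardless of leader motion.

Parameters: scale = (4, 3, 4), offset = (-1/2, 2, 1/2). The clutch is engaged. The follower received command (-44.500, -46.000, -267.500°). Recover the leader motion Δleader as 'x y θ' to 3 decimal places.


-11.000 -16.000 -67.000

axis x: (-44.500 − -1/2) / (4) = -11.000
axis y: (-46.000 − 2) / (3) = -16.000
axis θ: (-267.500 − 1/2) / (4) = -67.000


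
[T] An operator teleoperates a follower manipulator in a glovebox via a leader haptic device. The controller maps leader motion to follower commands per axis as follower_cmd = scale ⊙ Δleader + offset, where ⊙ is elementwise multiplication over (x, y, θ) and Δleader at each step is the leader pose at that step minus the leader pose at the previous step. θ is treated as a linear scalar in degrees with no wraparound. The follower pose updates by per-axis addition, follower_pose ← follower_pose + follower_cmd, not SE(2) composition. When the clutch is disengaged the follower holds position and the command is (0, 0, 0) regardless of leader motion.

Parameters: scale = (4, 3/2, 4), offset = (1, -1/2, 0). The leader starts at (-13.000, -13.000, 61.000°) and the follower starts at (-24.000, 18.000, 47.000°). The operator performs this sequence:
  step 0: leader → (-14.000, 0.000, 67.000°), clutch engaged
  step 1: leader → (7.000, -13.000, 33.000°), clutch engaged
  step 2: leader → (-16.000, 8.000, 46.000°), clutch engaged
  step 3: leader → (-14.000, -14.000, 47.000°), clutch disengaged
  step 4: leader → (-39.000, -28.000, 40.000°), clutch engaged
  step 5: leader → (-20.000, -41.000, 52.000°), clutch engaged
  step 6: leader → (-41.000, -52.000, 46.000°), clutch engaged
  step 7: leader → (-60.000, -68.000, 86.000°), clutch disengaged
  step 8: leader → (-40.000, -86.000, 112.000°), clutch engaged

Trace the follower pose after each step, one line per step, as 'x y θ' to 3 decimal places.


step 0: Δleader=(-1.000, 13.000, 6.000°), engaged; cmd=(-3.000, 19.000, 24.000°) → follower=(-27.000, 37.000, 71.000°)
step 1: Δleader=(21.000, -13.000, -34.000°), engaged; cmd=(85.000, -20.000, -136.000°) → follower=(58.000, 17.000, -65.000°)
step 2: Δleader=(-23.000, 21.000, 13.000°), engaged; cmd=(-91.000, 31.000, 52.000°) → follower=(-33.000, 48.000, -13.000°)
step 3: Δleader=(2.000, -22.000, 1.000°), disengaged; cmd=(0,0,0) → follower holds at (-33.000, 48.000, -13.000°)
step 4: Δleader=(-25.000, -14.000, -7.000°), engaged; cmd=(-99.000, -21.500, -28.000°) → follower=(-132.000, 26.500, -41.000°)
step 5: Δleader=(19.000, -13.000, 12.000°), engaged; cmd=(77.000, -20.000, 48.000°) → follower=(-55.000, 6.500, 7.000°)
step 6: Δleader=(-21.000, -11.000, -6.000°), engaged; cmd=(-83.000, -17.000, -24.000°) → follower=(-138.000, -10.500, -17.000°)
step 7: Δleader=(-19.000, -16.000, 40.000°), disengaged; cmd=(0,0,0) → follower holds at (-138.000, -10.500, -17.000°)
step 8: Δleader=(20.000, -18.000, 26.000°), engaged; cmd=(81.000, -27.500, 104.000°) → follower=(-57.000, -38.000, 87.000°)

-27.000 37.000 71.000
58.000 17.000 -65.000
-33.000 48.000 -13.000
-33.000 48.000 -13.000
-132.000 26.500 -41.000
-55.000 6.500 7.000
-138.000 -10.500 -17.000
-138.000 -10.500 -17.000
-57.000 -38.000 87.000


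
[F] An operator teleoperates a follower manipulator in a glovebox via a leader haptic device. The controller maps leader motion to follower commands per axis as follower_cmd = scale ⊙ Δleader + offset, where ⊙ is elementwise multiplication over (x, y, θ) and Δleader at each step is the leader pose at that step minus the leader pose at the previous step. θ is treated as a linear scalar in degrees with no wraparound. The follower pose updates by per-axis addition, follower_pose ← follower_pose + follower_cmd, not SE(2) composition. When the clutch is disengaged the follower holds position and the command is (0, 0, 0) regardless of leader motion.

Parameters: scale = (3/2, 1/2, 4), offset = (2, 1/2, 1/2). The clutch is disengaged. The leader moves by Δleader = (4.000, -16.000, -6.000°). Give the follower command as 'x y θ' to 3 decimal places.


clutch disengaged → follower holds; cmd = (0, 0, 0)

0.000 0.000 0.000


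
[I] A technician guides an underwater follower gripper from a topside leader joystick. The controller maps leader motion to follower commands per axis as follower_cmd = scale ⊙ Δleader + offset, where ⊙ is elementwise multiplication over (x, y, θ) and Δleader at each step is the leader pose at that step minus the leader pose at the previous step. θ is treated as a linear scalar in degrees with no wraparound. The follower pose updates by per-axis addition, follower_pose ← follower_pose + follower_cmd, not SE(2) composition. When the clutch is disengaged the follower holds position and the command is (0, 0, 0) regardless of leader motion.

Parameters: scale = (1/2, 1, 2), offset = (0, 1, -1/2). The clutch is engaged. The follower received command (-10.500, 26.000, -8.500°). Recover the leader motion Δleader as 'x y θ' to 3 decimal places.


axis x: (-10.500 − 0) / (1/2) = -21.000
axis y: (26.000 − 1) / (1) = 25.000
axis θ: (-8.500 − -1/2) / (2) = -4.000

-21.000 25.000 -4.000


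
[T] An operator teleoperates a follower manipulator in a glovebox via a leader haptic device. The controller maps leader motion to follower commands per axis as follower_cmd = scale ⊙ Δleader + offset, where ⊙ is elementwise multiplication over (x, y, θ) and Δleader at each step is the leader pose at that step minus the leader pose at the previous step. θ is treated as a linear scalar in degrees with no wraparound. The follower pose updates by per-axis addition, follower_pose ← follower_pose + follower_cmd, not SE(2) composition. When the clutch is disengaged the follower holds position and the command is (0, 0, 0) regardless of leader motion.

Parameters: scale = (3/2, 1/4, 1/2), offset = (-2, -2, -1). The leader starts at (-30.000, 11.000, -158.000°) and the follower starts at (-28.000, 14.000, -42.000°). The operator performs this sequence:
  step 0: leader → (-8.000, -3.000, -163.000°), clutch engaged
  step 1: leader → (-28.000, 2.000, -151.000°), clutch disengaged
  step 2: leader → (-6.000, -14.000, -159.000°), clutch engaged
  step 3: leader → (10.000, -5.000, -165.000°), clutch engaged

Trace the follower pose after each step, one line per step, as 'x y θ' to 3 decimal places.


3.000 8.500 -45.500
3.000 8.500 -45.500
34.000 2.500 -50.500
56.000 2.750 -54.500

step 0: Δleader=(22.000, -14.000, -5.000°), engaged; cmd=(31.000, -5.500, -3.500°) → follower=(3.000, 8.500, -45.500°)
step 1: Δleader=(-20.000, 5.000, 12.000°), disengaged; cmd=(0,0,0) → follower holds at (3.000, 8.500, -45.500°)
step 2: Δleader=(22.000, -16.000, -8.000°), engaged; cmd=(31.000, -6.000, -5.000°) → follower=(34.000, 2.500, -50.500°)
step 3: Δleader=(16.000, 9.000, -6.000°), engaged; cmd=(22.000, 0.250, -4.000°) → follower=(56.000, 2.750, -54.500°)


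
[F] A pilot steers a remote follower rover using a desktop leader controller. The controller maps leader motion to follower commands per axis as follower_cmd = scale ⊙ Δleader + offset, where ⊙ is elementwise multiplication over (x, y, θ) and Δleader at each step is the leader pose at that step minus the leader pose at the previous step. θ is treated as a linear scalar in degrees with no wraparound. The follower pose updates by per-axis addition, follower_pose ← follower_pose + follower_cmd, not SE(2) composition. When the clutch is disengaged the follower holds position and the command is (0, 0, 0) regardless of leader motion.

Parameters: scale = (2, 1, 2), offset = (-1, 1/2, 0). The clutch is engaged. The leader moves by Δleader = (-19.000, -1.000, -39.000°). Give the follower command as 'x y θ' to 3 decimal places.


axis x: 2·-19.000 + -1 = -39.000
axis y: 1·-1.000 + 1/2 = -0.500
axis θ: 2·-39.000 + 0 = -78.000

-39.000 -0.500 -78.000


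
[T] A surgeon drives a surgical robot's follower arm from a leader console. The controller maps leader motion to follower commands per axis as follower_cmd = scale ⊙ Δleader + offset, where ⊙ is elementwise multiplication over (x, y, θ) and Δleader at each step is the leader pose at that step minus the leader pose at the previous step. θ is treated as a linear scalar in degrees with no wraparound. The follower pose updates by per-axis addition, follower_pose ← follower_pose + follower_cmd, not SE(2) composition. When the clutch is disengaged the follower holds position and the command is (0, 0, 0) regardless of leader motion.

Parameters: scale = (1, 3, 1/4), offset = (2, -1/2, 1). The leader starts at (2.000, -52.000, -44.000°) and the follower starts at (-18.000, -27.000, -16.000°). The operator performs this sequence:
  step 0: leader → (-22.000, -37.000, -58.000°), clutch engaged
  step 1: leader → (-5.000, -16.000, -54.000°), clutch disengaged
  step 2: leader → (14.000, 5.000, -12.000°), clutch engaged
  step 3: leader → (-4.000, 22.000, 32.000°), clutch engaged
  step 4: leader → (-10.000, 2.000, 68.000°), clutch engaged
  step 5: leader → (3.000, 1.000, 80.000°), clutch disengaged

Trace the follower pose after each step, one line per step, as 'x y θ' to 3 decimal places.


-40.000 17.500 -18.500
-40.000 17.500 -18.500
-19.000 80.000 -7.000
-35.000 130.500 5.000
-39.000 70.000 15.000
-39.000 70.000 15.000

step 0: Δleader=(-24.000, 15.000, -14.000°), engaged; cmd=(-22.000, 44.500, -2.500°) → follower=(-40.000, 17.500, -18.500°)
step 1: Δleader=(17.000, 21.000, 4.000°), disengaged; cmd=(0,0,0) → follower holds at (-40.000, 17.500, -18.500°)
step 2: Δleader=(19.000, 21.000, 42.000°), engaged; cmd=(21.000, 62.500, 11.500°) → follower=(-19.000, 80.000, -7.000°)
step 3: Δleader=(-18.000, 17.000, 44.000°), engaged; cmd=(-16.000, 50.500, 12.000°) → follower=(-35.000, 130.500, 5.000°)
step 4: Δleader=(-6.000, -20.000, 36.000°), engaged; cmd=(-4.000, -60.500, 10.000°) → follower=(-39.000, 70.000, 15.000°)
step 5: Δleader=(13.000, -1.000, 12.000°), disengaged; cmd=(0,0,0) → follower holds at (-39.000, 70.000, 15.000°)


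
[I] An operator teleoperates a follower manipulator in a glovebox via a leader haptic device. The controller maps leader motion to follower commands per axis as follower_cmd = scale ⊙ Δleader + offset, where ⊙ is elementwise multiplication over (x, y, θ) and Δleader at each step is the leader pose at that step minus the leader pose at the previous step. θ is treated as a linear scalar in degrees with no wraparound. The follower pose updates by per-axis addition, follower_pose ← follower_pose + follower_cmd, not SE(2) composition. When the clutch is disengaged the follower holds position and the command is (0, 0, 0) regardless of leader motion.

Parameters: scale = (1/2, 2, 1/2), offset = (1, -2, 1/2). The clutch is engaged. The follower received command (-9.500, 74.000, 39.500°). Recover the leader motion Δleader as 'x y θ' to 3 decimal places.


axis x: (-9.500 − 1) / (1/2) = -21.000
axis y: (74.000 − -2) / (2) = 38.000
axis θ: (39.500 − 1/2) / (1/2) = 78.000

-21.000 38.000 78.000


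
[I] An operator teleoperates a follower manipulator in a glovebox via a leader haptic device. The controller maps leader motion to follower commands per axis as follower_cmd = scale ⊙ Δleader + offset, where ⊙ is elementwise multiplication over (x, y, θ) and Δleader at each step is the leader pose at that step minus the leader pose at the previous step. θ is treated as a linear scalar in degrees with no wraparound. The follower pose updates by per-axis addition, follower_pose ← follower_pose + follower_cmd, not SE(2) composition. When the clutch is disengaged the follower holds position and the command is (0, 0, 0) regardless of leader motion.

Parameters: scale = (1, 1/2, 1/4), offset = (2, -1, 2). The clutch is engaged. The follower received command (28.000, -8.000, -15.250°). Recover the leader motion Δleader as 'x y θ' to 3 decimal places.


axis x: (28.000 − 2) / (1) = 26.000
axis y: (-8.000 − -1) / (1/2) = -14.000
axis θ: (-15.250 − 2) / (1/4) = -69.000

26.000 -14.000 -69.000


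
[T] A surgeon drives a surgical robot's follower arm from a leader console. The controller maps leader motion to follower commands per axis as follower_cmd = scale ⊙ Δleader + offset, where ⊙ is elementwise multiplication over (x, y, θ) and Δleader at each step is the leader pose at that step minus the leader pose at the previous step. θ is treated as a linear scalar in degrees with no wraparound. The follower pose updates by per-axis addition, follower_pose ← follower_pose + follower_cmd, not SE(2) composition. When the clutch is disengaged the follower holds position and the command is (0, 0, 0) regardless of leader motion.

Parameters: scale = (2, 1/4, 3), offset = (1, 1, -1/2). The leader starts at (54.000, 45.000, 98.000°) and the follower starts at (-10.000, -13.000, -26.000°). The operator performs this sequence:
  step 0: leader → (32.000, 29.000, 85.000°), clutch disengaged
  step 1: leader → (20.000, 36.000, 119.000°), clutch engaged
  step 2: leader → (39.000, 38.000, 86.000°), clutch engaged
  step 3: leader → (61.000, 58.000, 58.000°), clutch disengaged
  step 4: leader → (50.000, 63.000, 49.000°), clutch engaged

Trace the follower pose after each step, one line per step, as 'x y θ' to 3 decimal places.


step 0: Δleader=(-22.000, -16.000, -13.000°), disengaged; cmd=(0,0,0) → follower holds at (-10.000, -13.000, -26.000°)
step 1: Δleader=(-12.000, 7.000, 34.000°), engaged; cmd=(-23.000, 2.750, 101.500°) → follower=(-33.000, -10.250, 75.500°)
step 2: Δleader=(19.000, 2.000, -33.000°), engaged; cmd=(39.000, 1.500, -99.500°) → follower=(6.000, -8.750, -24.000°)
step 3: Δleader=(22.000, 20.000, -28.000°), disengaged; cmd=(0,0,0) → follower holds at (6.000, -8.750, -24.000°)
step 4: Δleader=(-11.000, 5.000, -9.000°), engaged; cmd=(-21.000, 2.250, -27.500°) → follower=(-15.000, -6.500, -51.500°)

-10.000 -13.000 -26.000
-33.000 -10.250 75.500
6.000 -8.750 -24.000
6.000 -8.750 -24.000
-15.000 -6.500 -51.500


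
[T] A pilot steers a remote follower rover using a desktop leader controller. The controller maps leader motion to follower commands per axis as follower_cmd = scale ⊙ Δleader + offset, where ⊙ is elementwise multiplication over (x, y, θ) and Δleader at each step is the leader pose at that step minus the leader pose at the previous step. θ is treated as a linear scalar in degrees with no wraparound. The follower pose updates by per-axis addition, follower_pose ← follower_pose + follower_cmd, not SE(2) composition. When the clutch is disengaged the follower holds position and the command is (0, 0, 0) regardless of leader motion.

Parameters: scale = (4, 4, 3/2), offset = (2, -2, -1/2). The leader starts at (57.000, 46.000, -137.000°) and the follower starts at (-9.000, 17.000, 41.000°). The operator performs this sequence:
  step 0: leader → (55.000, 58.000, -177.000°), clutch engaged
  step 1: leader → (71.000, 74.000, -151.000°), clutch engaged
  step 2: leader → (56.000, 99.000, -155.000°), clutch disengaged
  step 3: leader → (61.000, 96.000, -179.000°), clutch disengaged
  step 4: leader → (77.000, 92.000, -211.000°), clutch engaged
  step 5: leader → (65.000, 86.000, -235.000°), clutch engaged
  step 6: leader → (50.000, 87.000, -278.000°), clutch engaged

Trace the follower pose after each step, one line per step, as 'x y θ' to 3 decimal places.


-15.000 63.000 -19.500
51.000 125.000 19.000
51.000 125.000 19.000
51.000 125.000 19.000
117.000 107.000 -29.500
71.000 81.000 -66.000
13.000 83.000 -131.000

step 0: Δleader=(-2.000, 12.000, -40.000°), engaged; cmd=(-6.000, 46.000, -60.500°) → follower=(-15.000, 63.000, -19.500°)
step 1: Δleader=(16.000, 16.000, 26.000°), engaged; cmd=(66.000, 62.000, 38.500°) → follower=(51.000, 125.000, 19.000°)
step 2: Δleader=(-15.000, 25.000, -4.000°), disengaged; cmd=(0,0,0) → follower holds at (51.000, 125.000, 19.000°)
step 3: Δleader=(5.000, -3.000, -24.000°), disengaged; cmd=(0,0,0) → follower holds at (51.000, 125.000, 19.000°)
step 4: Δleader=(16.000, -4.000, -32.000°), engaged; cmd=(66.000, -18.000, -48.500°) → follower=(117.000, 107.000, -29.500°)
step 5: Δleader=(-12.000, -6.000, -24.000°), engaged; cmd=(-46.000, -26.000, -36.500°) → follower=(71.000, 81.000, -66.000°)
step 6: Δleader=(-15.000, 1.000, -43.000°), engaged; cmd=(-58.000, 2.000, -65.000°) → follower=(13.000, 83.000, -131.000°)


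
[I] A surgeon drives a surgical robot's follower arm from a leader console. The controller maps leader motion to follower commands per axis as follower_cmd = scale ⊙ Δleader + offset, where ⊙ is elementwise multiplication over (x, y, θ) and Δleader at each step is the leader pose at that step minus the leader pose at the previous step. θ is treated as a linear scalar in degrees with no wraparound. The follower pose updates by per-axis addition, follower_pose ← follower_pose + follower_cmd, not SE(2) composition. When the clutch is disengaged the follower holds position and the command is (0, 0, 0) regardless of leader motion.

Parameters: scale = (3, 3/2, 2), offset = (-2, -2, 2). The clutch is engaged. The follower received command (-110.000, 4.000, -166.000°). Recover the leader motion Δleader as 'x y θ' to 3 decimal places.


axis x: (-110.000 − -2) / (3) = -36.000
axis y: (4.000 − -2) / (3/2) = 4.000
axis θ: (-166.000 − 2) / (2) = -84.000

-36.000 4.000 -84.000


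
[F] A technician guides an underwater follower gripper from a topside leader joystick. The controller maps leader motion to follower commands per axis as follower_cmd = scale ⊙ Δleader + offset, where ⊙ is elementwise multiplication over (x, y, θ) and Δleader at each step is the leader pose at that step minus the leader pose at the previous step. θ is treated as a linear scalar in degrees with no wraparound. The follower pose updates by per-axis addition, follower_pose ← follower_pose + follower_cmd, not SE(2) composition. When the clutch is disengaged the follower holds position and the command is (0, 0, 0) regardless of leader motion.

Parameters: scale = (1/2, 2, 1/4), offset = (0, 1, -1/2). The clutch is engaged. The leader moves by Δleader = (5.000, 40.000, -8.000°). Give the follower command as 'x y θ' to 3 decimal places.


axis x: 1/2·5.000 + 0 = 2.500
axis y: 2·40.000 + 1 = 81.000
axis θ: 1/4·-8.000 + -1/2 = -2.500

2.500 81.000 -2.500


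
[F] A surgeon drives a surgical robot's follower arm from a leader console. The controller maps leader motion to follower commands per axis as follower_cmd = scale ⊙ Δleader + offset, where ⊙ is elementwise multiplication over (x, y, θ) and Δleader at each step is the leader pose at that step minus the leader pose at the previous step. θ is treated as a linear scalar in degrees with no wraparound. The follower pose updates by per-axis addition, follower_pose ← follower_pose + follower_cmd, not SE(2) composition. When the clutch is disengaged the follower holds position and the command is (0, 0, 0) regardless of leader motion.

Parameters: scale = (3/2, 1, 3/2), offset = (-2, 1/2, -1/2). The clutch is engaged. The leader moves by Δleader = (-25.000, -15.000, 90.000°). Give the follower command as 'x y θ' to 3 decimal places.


axis x: 3/2·-25.000 + -2 = -39.500
axis y: 1·-15.000 + 1/2 = -14.500
axis θ: 3/2·90.000 + -1/2 = 134.500

-39.500 -14.500 134.500


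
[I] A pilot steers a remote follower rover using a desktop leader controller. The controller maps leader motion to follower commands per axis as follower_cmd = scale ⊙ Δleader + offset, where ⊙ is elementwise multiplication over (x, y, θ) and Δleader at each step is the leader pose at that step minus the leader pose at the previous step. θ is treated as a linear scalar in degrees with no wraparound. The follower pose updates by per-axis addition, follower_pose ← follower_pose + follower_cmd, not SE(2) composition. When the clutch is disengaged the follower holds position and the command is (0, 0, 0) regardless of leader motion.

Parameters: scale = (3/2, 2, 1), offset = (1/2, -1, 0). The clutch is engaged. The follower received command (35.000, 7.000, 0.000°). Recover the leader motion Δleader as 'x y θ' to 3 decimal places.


axis x: (35.000 − 1/2) / (3/2) = 23.000
axis y: (7.000 − -1) / (2) = 4.000
axis θ: (0.000 − 0) / (1) = 0.000

23.000 4.000 0.000


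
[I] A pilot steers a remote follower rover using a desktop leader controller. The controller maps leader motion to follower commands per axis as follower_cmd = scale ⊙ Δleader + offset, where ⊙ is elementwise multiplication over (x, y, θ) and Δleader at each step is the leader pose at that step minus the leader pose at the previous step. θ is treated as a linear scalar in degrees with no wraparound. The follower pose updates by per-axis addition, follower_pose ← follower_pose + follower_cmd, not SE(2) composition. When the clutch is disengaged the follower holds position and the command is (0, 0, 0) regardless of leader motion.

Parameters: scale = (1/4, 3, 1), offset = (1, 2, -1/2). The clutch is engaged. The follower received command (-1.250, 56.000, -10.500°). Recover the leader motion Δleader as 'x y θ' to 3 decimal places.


axis x: (-1.250 − 1) / (1/4) = -9.000
axis y: (56.000 − 2) / (3) = 18.000
axis θ: (-10.500 − -1/2) / (1) = -10.000

-9.000 18.000 -10.000


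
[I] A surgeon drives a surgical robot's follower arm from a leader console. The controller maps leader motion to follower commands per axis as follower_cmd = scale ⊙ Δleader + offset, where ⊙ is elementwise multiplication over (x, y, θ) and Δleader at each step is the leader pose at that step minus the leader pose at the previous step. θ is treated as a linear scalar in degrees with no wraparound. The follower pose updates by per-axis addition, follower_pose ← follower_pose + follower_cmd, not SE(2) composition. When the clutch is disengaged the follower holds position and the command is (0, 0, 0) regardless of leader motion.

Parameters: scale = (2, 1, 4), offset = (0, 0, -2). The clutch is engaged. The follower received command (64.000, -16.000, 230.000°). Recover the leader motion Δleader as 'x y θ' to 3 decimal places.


32.000 -16.000 58.000

axis x: (64.000 − 0) / (2) = 32.000
axis y: (-16.000 − 0) / (1) = -16.000
axis θ: (230.000 − -2) / (4) = 58.000


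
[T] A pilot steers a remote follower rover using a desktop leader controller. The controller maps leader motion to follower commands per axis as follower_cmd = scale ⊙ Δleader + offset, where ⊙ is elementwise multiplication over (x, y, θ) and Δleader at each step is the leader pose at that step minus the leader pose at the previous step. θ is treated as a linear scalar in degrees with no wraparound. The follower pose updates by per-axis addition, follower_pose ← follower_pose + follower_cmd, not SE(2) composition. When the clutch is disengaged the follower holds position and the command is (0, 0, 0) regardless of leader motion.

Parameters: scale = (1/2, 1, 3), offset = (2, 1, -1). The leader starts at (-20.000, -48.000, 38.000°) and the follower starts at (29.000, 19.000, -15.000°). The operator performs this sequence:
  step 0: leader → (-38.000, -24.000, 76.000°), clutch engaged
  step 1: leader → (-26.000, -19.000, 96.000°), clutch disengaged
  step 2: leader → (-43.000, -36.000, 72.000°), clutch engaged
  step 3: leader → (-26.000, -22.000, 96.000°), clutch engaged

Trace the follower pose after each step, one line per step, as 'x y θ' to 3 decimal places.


22.000 44.000 98.000
22.000 44.000 98.000
15.500 28.000 25.000
26.000 43.000 96.000

step 0: Δleader=(-18.000, 24.000, 38.000°), engaged; cmd=(-7.000, 25.000, 113.000°) → follower=(22.000, 44.000, 98.000°)
step 1: Δleader=(12.000, 5.000, 20.000°), disengaged; cmd=(0,0,0) → follower holds at (22.000, 44.000, 98.000°)
step 2: Δleader=(-17.000, -17.000, -24.000°), engaged; cmd=(-6.500, -16.000, -73.000°) → follower=(15.500, 28.000, 25.000°)
step 3: Δleader=(17.000, 14.000, 24.000°), engaged; cmd=(10.500, 15.000, 71.000°) → follower=(26.000, 43.000, 96.000°)


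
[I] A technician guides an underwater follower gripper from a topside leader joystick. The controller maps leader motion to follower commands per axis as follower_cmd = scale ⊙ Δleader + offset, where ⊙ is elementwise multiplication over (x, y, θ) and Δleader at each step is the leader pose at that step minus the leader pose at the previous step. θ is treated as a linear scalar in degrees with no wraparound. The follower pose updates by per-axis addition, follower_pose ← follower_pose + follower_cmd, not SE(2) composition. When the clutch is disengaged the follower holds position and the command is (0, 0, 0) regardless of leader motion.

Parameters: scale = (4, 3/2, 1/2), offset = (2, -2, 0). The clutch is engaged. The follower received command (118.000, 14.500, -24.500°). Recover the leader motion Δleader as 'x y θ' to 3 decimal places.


29.000 11.000 -49.000

axis x: (118.000 − 2) / (4) = 29.000
axis y: (14.500 − -2) / (3/2) = 11.000
axis θ: (-24.500 − 0) / (1/2) = -49.000


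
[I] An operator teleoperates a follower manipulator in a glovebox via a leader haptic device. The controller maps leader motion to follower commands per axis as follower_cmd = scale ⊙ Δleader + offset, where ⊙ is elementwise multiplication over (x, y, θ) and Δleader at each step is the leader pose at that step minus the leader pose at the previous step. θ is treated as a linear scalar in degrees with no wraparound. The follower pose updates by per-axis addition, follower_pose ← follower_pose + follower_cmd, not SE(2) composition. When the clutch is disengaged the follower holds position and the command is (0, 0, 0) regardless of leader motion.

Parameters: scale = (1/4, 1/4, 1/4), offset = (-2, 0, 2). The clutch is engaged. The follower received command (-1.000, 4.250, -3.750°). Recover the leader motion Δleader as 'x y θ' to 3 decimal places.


axis x: (-1.000 − -2) / (1/4) = 4.000
axis y: (4.250 − 0) / (1/4) = 17.000
axis θ: (-3.750 − 2) / (1/4) = -23.000

4.000 17.000 -23.000


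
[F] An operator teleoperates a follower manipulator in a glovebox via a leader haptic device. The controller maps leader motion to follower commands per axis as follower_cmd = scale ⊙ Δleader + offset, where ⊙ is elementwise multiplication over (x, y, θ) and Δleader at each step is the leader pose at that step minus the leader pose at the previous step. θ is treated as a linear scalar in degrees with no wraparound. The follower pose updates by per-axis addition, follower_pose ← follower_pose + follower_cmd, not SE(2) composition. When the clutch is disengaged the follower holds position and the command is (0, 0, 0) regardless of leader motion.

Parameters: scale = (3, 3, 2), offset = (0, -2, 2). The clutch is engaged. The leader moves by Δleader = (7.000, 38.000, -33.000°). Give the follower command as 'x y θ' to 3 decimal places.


21.000 112.000 -64.000

axis x: 3·7.000 + 0 = 21.000
axis y: 3·38.000 + -2 = 112.000
axis θ: 2·-33.000 + 2 = -64.000


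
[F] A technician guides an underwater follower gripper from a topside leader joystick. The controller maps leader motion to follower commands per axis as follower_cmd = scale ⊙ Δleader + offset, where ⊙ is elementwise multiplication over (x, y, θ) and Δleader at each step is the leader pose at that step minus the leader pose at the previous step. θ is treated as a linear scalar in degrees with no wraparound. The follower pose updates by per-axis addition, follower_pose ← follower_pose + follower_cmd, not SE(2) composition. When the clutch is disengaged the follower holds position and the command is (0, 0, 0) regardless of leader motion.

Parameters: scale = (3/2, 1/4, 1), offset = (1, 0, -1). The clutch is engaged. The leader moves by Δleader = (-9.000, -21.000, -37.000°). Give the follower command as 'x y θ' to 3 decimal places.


-12.500 -5.250 -38.000

axis x: 3/2·-9.000 + 1 = -12.500
axis y: 1/4·-21.000 + 0 = -5.250
axis θ: 1·-37.000 + -1 = -38.000
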